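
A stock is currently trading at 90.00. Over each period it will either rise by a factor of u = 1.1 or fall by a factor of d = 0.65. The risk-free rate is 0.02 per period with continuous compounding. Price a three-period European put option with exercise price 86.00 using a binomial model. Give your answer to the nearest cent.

8.71

Risk-neutral probability p = (e^0.02 − 0.65)/(1.1 − 0.65) = 0.3702/0.4500 = 0.8227
Terminal stock prices: S_uuu = 119.8, S_uud = 70.79, S_udd = 41.83, S_ddd = 24.72
Terminal payoffs (K − S): max(-33.79, 0) = 0, max(15.21, 0) = 15.21, max(44.17, 0) = 44.17, max(61.28, 0) = 61.28
Node uu (S = 108.9): V_uu = e^(−0.02)·[0.8227·0.0000 + 0.1773·15.2150] = 2.6447
Node ud (S = 64.35): V_ud = e^(−0.02)·[0.8227·15.2150 + 0.1773·44.1725] = 19.9471
Node dd (S = 38.03): V_dd = e^(−0.02)·[0.8227·44.1725 + 0.1773·61.2837] = 46.2721
Node u (S = 99): V_u = e^(−0.02)·[0.8227·2.6447 + 0.1773·19.9471] = 5.5998
Node d (S = 58.5): V_d = e^(−0.02)·[0.8227·19.9471 + 0.1773·46.2721] = 24.1279
Node 0 (S = 90): V_0 = e^(−0.02)·[0.8227·5.5998 + 0.1773·24.1279] = 8.7094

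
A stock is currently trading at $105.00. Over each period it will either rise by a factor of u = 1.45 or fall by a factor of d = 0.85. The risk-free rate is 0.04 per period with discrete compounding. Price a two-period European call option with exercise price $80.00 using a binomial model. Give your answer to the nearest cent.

$32.82

Risk-neutral probability p = (1 + 0.04 − 0.85)/(1.45 − 0.85) = 0.1900/0.6000 = 0.3167
Terminal stock prices: S_uu = 220.8, S_ud = 129.4, S_dd = 75.86
Terminal payoffs (S − K): max(140.8, 0) = 140.8, max(49.41, 0) = 49.41, max(-4.138, 0) = 0
Node u (S = 152.2): V_u = 1/1.04·[0.3167·140.7625 + 0.6833·49.4125] = 75.3269
Node d (S = 89.25): V_d = 1/1.04·[0.3167·49.4125 + 0.6833·0.0000] = 15.0455
Node 0 (S = 105): V_0 = 1/1.04·[0.3167·75.3269 + 0.6833·15.0455] = 32.8217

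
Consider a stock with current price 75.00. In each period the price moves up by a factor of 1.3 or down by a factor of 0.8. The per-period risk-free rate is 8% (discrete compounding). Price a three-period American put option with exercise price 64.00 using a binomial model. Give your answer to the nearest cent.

Risk-neutral probability p = (1 + 0.08 − 0.8)/(1.3 − 0.8) = 0.2800/0.5000 = 0.5600
Terminal stock prices: S_uuu = 164.8, S_uud = 101.4, S_udd = 62.4, S_ddd = 38.4
Terminal payoffs (K − S): max(-100.8, 0) = 0, max(-37.4, 0) = 0, max(1.6, 0) = 1.6, max(25.6, 0) = 25.6
Node uu (S = 126.8): continuation = 1/1.08·[0.5600·0.0000 + 0.4400·0.0000] = 0.0000; exercise value = 0.0000 ≤ continuation, so V_uu = 0.0000
Node ud (S = 78): continuation = 1/1.08·[0.5600·0.0000 + 0.4400·1.6000] = 0.6519; exercise value = 0.0000 ≤ continuation, so V_ud = 0.6519
Node dd (S = 48): continuation = 1/1.08·[0.5600·1.6000 + 0.4400·25.6000] = 11.2593; exercise value = 16.0000 > continuation, so V_dd = 16.0000 (exercise)
Node u (S = 97.5): continuation = 1/1.08·[0.5600·0.0000 + 0.4400·0.6519] = 0.2656; exercise value = 0.0000 ≤ continuation, so V_u = 0.2656
Node d (S = 60): continuation = 1/1.08·[0.5600·0.6519 + 0.4400·16.0000] = 6.8565; exercise value = 4.0000 ≤ continuation, so V_d = 6.8565
Node 0 (S = 75): continuation = 1/1.08·[0.5600·0.2656 + 0.4400·6.8565] = 2.9311; exercise value = 0.0000 ≤ continuation, so V_0 = 2.9311

2.93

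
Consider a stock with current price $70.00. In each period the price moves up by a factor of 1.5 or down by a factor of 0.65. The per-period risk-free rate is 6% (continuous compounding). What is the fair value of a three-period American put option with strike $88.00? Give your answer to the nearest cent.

Risk-neutral probability p = (e^0.06 − 0.65)/(1.5 − 0.65) = 0.4118/0.8500 = 0.4845
Terminal stock prices: S_uuu = 236.2, S_uud = 102.4, S_udd = 44.36, S_ddd = 19.22
Terminal payoffs (K − S): max(-148.2, 0) = 0, max(-14.38, 0) = 0, max(43.64, 0) = 43.64, max(68.78, 0) = 68.78
Node uu (S = 157.5): continuation = e^(−0.06)·[0.4845·0.0000 + 0.5155·0.0000] = 0.0000; exercise value = 0.0000 ≤ continuation, so V_uu = 0.0000
Node ud (S = 68.25): continuation = e^(−0.06)·[0.4845·0.0000 + 0.5155·43.6375] = 21.1846; exercise value = 19.7500 ≤ continuation, so V_ud = 21.1846
Node dd (S = 29.58): continuation = e^(−0.06)·[0.4845·43.6375 + 0.5155·68.7763] = 53.3003; exercise value = 58.4250 > continuation, so V_dd = 58.4250 (exercise)
Node u (S = 105): continuation = e^(−0.06)·[0.4845·0.0000 + 0.5155·21.1846] = 10.2844; exercise value = 0.0000 ≤ continuation, so V_u = 10.2844
Node d (S = 45.5): continuation = e^(−0.06)·[0.4845·21.1846 + 0.5155·58.4250] = 38.0299; exercise value = 42.5000 > continuation, so V_d = 42.5000 (exercise)
Node 0 (S = 70): continuation = e^(−0.06)·[0.4845·10.2844 + 0.5155·42.5000] = 25.3251; exercise value = 18.0000 ≤ continuation, so V_0 = 25.3251

$25.33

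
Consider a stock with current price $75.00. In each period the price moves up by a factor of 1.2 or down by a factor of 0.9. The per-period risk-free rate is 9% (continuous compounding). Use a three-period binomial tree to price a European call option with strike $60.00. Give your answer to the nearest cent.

Risk-neutral probability p = (e^0.09 − 0.9)/(1.2 − 0.9) = 0.1942/0.3000 = 0.6472
Terminal stock prices: S_uuu = 129.6, S_uud = 97.2, S_udd = 72.9, S_ddd = 54.68
Terminal payoffs (S − K): max(69.6, 0) = 69.6, max(37.2, 0) = 37.2, max(12.9, 0) = 12.9, max(-5.325, 0) = 0
Node uu (S = 108): V_uu = e^(−0.09)·[0.6472·69.6000 + 0.3528·37.2000] = 53.1641
Node ud (S = 81): V_ud = e^(−0.09)·[0.6472·37.2000 + 0.3528·12.9000] = 26.1641
Node dd (S = 60.75): V_dd = e^(−0.09)·[0.6472·12.9000 + 0.3528·0.0000] = 7.6309
Node u (S = 90): V_u = e^(−0.09)·[0.6472·53.1641 + 0.3528·26.1641] = 39.8838
Node d (S = 67.5): V_d = e^(−0.09)·[0.6472·26.1641 + 0.3528·7.6309] = 17.9372
Node 0 (S = 75): V_0 = e^(−0.09)·[0.6472·39.8838 + 0.3528·17.9372] = 29.3757

$29.38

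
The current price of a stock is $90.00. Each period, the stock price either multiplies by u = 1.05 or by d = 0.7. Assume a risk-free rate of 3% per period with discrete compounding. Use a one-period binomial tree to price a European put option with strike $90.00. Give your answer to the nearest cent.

$1.50

Risk-neutral probability p = (1 + 0.03 − 0.7)/(1.05 − 0.7) = 0.3300/0.3500 = 0.9429
Terminal stock prices: S_u = 94.5, S_d = 63
Terminal payoffs (K − S): max(-4.5, 0) = 0, max(27, 0) = 27
Node 0 (S = 90): V_0 = 1/1.03·[0.9429·0.0000 + 0.0571·27.0000] = 1.4979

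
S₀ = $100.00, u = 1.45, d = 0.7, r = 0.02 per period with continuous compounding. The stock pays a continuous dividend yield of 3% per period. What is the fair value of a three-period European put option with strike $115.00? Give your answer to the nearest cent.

$35.59

Per-period risk-free factor R = e^0.02 = 1.0202; dividend-adjusted growth = e^(0.02−0.03) = 0.9900.
Risk-neutral probability p = (0.9900 − 0.7)/(1.45 − 0.7) = 0.2900/0.7500 = 0.3867
Terminal stock prices: S_uuu = 304.9, S_uud = 147.2, S_udd = 71.05, S_ddd = 34.3
Terminal payoffs (K − S): max(-189.9, 0) = 0, max(-32.17, 0) = 0, max(43.95, 0) = 43.95, max(80.7, 0) = 80.7
Node uu (S = 210.2): V_uu = e^(−0.02)·[0.3867·0.0000 + 0.6133·0.0000] = 0.0000
Node ud (S = 101.5): V_ud = e^(−0.02)·[0.3867·0.0000 + 0.6133·43.9500] = 26.4194
Node dd (S = 49): V_dd = e^(−0.02)·[0.3867·43.9500 + 0.6133·80.7000] = 65.1710
Node u (S = 145): V_u = e^(−0.02)·[0.3867·0.0000 + 0.6133·26.4194] = 15.8813
Node d (S = 70): V_d = e^(−0.02)·[0.3867·26.4194 + 0.6133·65.1710] = 49.1908
Node 0 (S = 100): V_0 = e^(−0.02)·[0.3867·15.8813 + 0.6133·49.1908] = 35.5899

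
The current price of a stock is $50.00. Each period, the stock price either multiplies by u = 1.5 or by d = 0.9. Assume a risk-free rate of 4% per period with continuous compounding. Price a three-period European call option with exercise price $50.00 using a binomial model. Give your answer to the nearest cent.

$11.04

Risk-neutral probability p = (e^0.04 − 0.9)/(1.5 − 0.9) = 0.1408/0.6000 = 0.2347
Terminal stock prices: S_uuu = 168.8, S_uud = 101.2, S_udd = 60.75, S_ddd = 36.45
Terminal payoffs (S − K): max(118.8, 0) = 118.8, max(51.25, 0) = 51.25, max(10.75, 0) = 10.75, max(-13.55, 0) = 0
Node uu (S = 112.5): V_uu = e^(−0.04)·[0.2347·118.7500 + 0.7653·51.2500] = 64.4605
Node ud (S = 67.5): V_ud = e^(−0.04)·[0.2347·51.2500 + 0.7653·10.7500] = 19.4605
Node dd (S = 40.5): V_dd = e^(−0.04)·[0.2347·10.7500 + 0.7653·0.0000] = 2.4239
Node u (S = 75): V_u = e^(−0.04)·[0.2347·64.4605 + 0.7653·19.4605] = 28.8442
Node d (S = 45): V_d = e^(−0.04)·[0.2347·19.4605 + 0.7653·2.4239] = 6.1703
Node 0 (S = 50): V_0 = e^(−0.04)·[0.2347·28.8442 + 0.7653·6.1703] = 11.0410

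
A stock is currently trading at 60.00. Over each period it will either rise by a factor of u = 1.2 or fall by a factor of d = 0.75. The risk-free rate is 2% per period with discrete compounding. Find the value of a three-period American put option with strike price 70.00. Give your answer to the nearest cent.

Risk-neutral probability p = (1 + 0.02 − 0.75)/(1.2 − 0.75) = 0.2700/0.4500 = 0.6000
Terminal stock prices: S_uuu = 103.7, S_uud = 64.8, S_udd = 40.5, S_ddd = 25.31
Terminal payoffs (K − S): max(-33.68, 0) = 0, max(5.2, 0) = 5.2, max(29.5, 0) = 29.5, max(44.69, 0) = 44.69
Node uu (S = 86.4): continuation = 1/1.02·[0.6000·0.0000 + 0.4000·5.2000] = 2.0392; exercise value = 0.0000 ≤ continuation, so V_uu = 2.0392
Node ud (S = 54): continuation = 1/1.02·[0.6000·5.2000 + 0.4000·29.5000] = 14.6275; exercise value = 16.0000 > continuation, so V_ud = 16.0000 (exercise)
Node dd (S = 33.75): continuation = 1/1.02·[0.6000·29.5000 + 0.4000·44.6875] = 34.8775; exercise value = 36.2500 > continuation, so V_dd = 36.2500 (exercise)
Node u (S = 72): continuation = 1/1.02·[0.6000·2.0392 + 0.4000·16.0000] = 7.4740; exercise value = 0.0000 ≤ continuation, so V_u = 7.4740
Node d (S = 45): continuation = 1/1.02·[0.6000·16.0000 + 0.4000·36.2500] = 23.6275; exercise value = 25.0000 > continuation, so V_d = 25.0000 (exercise)
Node 0 (S = 60): continuation = 1/1.02·[0.6000·7.4740 + 0.4000·25.0000] = 14.2004; exercise value = 10.0000 ≤ continuation, so V_0 = 14.2004

14.20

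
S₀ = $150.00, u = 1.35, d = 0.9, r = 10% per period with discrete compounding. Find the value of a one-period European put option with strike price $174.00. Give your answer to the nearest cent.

$19.70

Risk-neutral probability p = (1 + 0.1 − 0.9)/(1.35 − 0.9) = 0.2000/0.4500 = 0.4444
Terminal stock prices: S_u = 202.5, S_d = 135
Terminal payoffs (K − S): max(-28.5, 0) = 0, max(39, 0) = 39
Node 0 (S = 150): V_0 = 1/1.1·[0.4444·0.0000 + 0.5556·39.0000] = 19.6970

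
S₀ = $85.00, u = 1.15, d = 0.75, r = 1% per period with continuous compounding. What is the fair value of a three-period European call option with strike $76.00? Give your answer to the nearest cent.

Risk-neutral probability p = (e^0.01 − 0.75)/(1.15 − 0.75) = 0.2601/0.4000 = 0.6501
Terminal stock prices: S_uuu = 129.3, S_uud = 84.31, S_udd = 54.98, S_ddd = 35.86
Terminal payoffs (S − K): max(53.27, 0) = 53.27, max(8.309, 0) = 8.309, max(-21.02, 0) = 0, max(-40.14, 0) = 0
Node uu (S = 112.4): V_uu = e^(−0.01)·[0.6501·53.2744 + 0.3499·8.3094] = 37.1687
Node ud (S = 73.31): V_ud = e^(−0.01)·[0.6501·8.3094 + 0.3499·0.0000] = 5.3484
Node dd (S = 47.81): V_dd = e^(−0.01)·[0.6501·0.0000 + 0.3499·0.0000] = 0.0000
Node u (S = 97.75): V_u = e^(−0.01)·[0.6501·37.1687 + 0.3499·5.3484] = 25.7765
Node d (S = 63.75): V_d = e^(−0.01)·[0.6501·5.3484 + 0.3499·0.0000] = 3.4425
Node 0 (S = 85): V_0 = e^(−0.01)·[0.6501·25.7765 + 0.3499·3.4425] = 17.7837

$17.78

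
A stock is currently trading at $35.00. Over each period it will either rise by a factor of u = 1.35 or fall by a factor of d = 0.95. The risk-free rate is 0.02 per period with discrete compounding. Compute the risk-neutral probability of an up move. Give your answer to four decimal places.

p = 0.1750

Risk-neutral probability p = (1 + 0.02 − 0.95)/(1.35 − 0.95) = 0.0700/0.4000 = 0.1750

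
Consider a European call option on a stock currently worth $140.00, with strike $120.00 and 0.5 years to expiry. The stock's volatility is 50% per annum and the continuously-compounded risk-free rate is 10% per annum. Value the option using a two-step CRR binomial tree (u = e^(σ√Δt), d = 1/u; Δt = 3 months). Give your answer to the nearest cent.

CRR parameters: u = e^(σ√Δt) = e^(0.5·√0.25) = 1.2840, d = 1/u = 0.7788
Per-period rate: rΔt = 0.1·0.25 = 0.025, so R = e^0.025 = 1.0253
Risk-neutral probability p = (e^0.025 − 0.7788)/(1.2840 − 0.7788) = 0.2465/0.5052 = 0.4879
Terminal stock prices: S_uu = 230.8, S_ud = 140, S_dd = 84.91
Terminal payoffs (S − K): max(110.8, 0) = 110.8, max(20, 0) = 20, max(-35.09, 0) = 0
Node u (S = 179.8): V_u = e^(−0.025)·[0.4879·110.8210 + 0.5121·20.0000] = 62.7264
Node d (S = 109): V_d = e^(−0.025)·[0.4879·20.0000 + 0.5121·0.0000] = 9.5177
Node 0 (S = 140): V_0 = e^(−0.025)·[0.4879·62.7264 + 0.5121·9.5177] = 34.6038

$34.60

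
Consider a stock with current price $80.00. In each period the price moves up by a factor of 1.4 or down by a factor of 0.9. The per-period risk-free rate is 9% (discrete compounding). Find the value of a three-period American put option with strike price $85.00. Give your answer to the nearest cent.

Risk-neutral probability p = (1 + 0.09 − 0.9)/(1.4 − 0.9) = 0.1900/0.5000 = 0.3800
Terminal stock prices: S_uuu = 219.5, S_uud = 141.1, S_udd = 90.72, S_ddd = 58.32
Terminal payoffs (K − S): max(-134.5, 0) = 0, max(-56.12, 0) = 0, max(-5.72, 0) = 0, max(26.68, 0) = 26.68
Node uu (S = 156.8): continuation = 1/1.09·[0.3800·0.0000 + 0.6200·0.0000] = 0.0000; exercise value = 0.0000 ≤ continuation, so V_uu = 0.0000
Node ud (S = 100.8): continuation = 1/1.09·[0.3800·0.0000 + 0.6200·0.0000] = 0.0000; exercise value = 0.0000 ≤ continuation, so V_ud = 0.0000
Node dd (S = 64.8): continuation = 1/1.09·[0.3800·0.0000 + 0.6200·26.6800] = 15.1758; exercise value = 20.2000 > continuation, so V_dd = 20.2000 (exercise)
Node u (S = 112): continuation = 1/1.09·[0.3800·0.0000 + 0.6200·0.0000] = 0.0000; exercise value = 0.0000 ≤ continuation, so V_u = 0.0000
Node d (S = 72): continuation = 1/1.09·[0.3800·0.0000 + 0.6200·20.2000] = 11.4899; exercise value = 13.0000 > continuation, so V_d = 13.0000 (exercise)
Node 0 (S = 80): continuation = 1/1.09·[0.3800·0.0000 + 0.6200·13.0000] = 7.3945; exercise value = 5.0000 ≤ continuation, so V_0 = 7.3945

$7.39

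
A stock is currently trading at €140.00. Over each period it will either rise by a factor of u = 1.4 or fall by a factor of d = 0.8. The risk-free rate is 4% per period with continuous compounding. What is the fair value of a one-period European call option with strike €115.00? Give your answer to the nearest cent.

€31.23

Risk-neutral probability p = (e^0.04 − 0.8)/(1.4 − 0.8) = 0.2408/0.6000 = 0.4014
Terminal stock prices: S_u = 196, S_d = 112
Terminal payoffs (S − K): max(81, 0) = 81, max(-3, 0) = 0
Node 0 (S = 140): V_0 = e^(−0.04)·[0.4014·81.0000 + 0.5986·0.0000] = 31.2347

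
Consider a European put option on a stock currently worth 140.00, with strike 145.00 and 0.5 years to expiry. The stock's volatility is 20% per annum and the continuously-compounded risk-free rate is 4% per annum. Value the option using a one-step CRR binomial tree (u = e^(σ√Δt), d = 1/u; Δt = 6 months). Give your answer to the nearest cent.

CRR parameters: u = e^(σ√Δt) = e^(0.2·√0.5) = 1.1519, d = 1/u = 0.8681
Per-period rate: rΔt = 0.04·0.5 = 0.02, so R = e^0.02 = 1.0202
Risk-neutral probability p = (e^0.02 − 0.8681)/(1.1519 − 0.8681) = 0.1521/0.2838 = 0.5359
Terminal stock prices: S_u = 161.3, S_d = 121.5
Terminal payoffs (K − S): max(-16.27, 0) = 0, max(23.46, 0) = 23.46
Node 0 (S = 140): V_0 = e^(−0.02)·[0.5359·0.0000 + 0.4641·23.4627] = 10.6737

10.67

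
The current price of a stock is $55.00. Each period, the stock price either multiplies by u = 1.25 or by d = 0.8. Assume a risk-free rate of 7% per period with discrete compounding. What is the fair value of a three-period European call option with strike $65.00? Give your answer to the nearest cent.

$8.80

Risk-neutral probability p = (1 + 0.07 − 0.8)/(1.25 − 0.8) = 0.2700/0.4500 = 0.6000
Terminal stock prices: S_uuu = 107.4, S_uud = 68.75, S_udd = 44, S_ddd = 28.16
Terminal payoffs (S − K): max(42.42, 0) = 42.42, max(3.75, 0) = 3.75, max(-21, 0) = 0, max(-36.84, 0) = 0
Node uu (S = 85.94): V_uu = 1/1.07·[0.6000·42.4219 + 0.4000·3.7500] = 25.1898
Node ud (S = 55): V_ud = 1/1.07·[0.6000·3.7500 + 0.4000·0.0000] = 2.1028
Node dd (S = 35.2): V_dd = 1/1.07·[0.6000·0.0000 + 0.4000·0.0000] = 0.0000
Node u (S = 68.75): V_u = 1/1.07·[0.6000·25.1898 + 0.4000·2.1028] = 14.9112
Node d (S = 44): V_d = 1/1.07·[0.6000·2.1028 + 0.4000·0.0000] = 1.1791
Node 0 (S = 55): V_0 = 1/1.07·[0.6000·14.9112 + 0.4000·1.1791] = 8.8022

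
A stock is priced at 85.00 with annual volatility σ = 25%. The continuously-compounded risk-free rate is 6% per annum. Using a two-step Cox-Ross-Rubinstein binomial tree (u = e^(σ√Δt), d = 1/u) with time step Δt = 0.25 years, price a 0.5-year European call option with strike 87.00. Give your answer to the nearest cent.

CRR parameters: u = e^(σ√Δt) = e^(0.25·√0.25) = 1.1331, d = 1/u = 0.8825
Per-period rate: rΔt = 0.06·0.25 = 0.015, so R = e^0.015 = 1.0151
Risk-neutral probability p = (e^0.015 − 0.8825)/(1.1331 − 0.8825) = 0.1326/0.2507 = 0.5291
Terminal stock prices: S_uu = 109.1, S_ud = 85, S_dd = 66.2
Terminal payoffs (S − K): max(22.14, 0) = 22.14, max(-2, 0) = 0, max(-20.8, 0) = 0
Node u (S = 96.32): V_u = e^(−0.015)·[0.5291·22.1422 + 0.4709·0.0000] = 11.5407
Node d (S = 75.01): V_d = e^(−0.015)·[0.5291·0.0000 + 0.4709·0.0000] = 0.0000
Node 0 (S = 85): V_0 = e^(−0.015)·[0.5291·11.5407 + 0.4709·0.0000] = 6.0151

6.02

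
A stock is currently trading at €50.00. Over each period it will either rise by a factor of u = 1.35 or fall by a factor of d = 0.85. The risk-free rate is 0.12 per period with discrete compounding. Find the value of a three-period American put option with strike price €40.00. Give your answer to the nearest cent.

€0.65

Risk-neutral probability p = (1 + 0.12 − 0.85)/(1.35 − 0.85) = 0.2700/0.5000 = 0.5400
Terminal stock prices: S_uuu = 123, S_uud = 77.46, S_udd = 48.77, S_ddd = 30.71
Terminal payoffs (K − S): max(-83.02, 0) = 0, max(-37.46, 0) = 0, max(-8.769, 0) = 0, max(9.294, 0) = 9.294
Node uu (S = 91.13): continuation = 1/1.12·[0.5400·0.0000 + 0.4600·0.0000] = 0.0000; exercise value = 0.0000 ≤ continuation, so V_uu = 0.0000
Node ud (S = 57.38): continuation = 1/1.12·[0.5400·0.0000 + 0.4600·0.0000] = 0.0000; exercise value = 0.0000 ≤ continuation, so V_ud = 0.0000
Node dd (S = 36.12): continuation = 1/1.12·[0.5400·0.0000 + 0.4600·9.2938] = 3.8171; exercise value = 3.8750 > continuation, so V_dd = 3.8750 (exercise)
Node u (S = 67.5): continuation = 1/1.12·[0.5400·0.0000 + 0.4600·0.0000] = 0.0000; exercise value = 0.0000 ≤ continuation, so V_u = 0.0000
Node d (S = 42.5): continuation = 1/1.12·[0.5400·0.0000 + 0.4600·3.8750] = 1.5915; exercise value = 0.0000 ≤ continuation, so V_d = 1.5915
Node 0 (S = 50): continuation = 1/1.12·[0.5400·0.0000 + 0.4600·1.5915] = 0.6537; exercise value = 0.0000 ≤ continuation, so V_0 = 0.6537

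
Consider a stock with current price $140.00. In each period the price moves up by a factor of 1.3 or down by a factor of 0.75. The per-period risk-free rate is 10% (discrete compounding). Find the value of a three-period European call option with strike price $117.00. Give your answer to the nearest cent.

$56.96

Risk-neutral probability p = (1 + 0.1 − 0.75)/(1.3 − 0.75) = 0.3500/0.5500 = 0.6364
Terminal stock prices: S_uuu = 307.6, S_uud = 177.5, S_udd = 102.4, S_ddd = 59.06
Terminal payoffs (S − K): max(190.6, 0) = 190.6, max(60.45, 0) = 60.45, max(-14.62, 0) = 0, max(-57.94, 0) = 0
Node uu (S = 236.6): V_uu = 1/1.1·[0.6364·190.5800 + 0.3636·60.4500] = 130.2364
Node ud (S = 136.5): V_ud = 1/1.1·[0.6364·60.4500 + 0.3636·0.0000] = 34.9711
Node dd (S = 78.75): V_dd = 1/1.1·[0.6364·0.0000 + 0.3636·0.0000] = 0.0000
Node u (S = 182): V_u = 1/1.1·[0.6364·130.2364 + 0.3636·34.9711] = 86.9040
Node d (S = 105): V_d = 1/1.1·[0.6364·34.9711 + 0.3636·0.0000] = 20.2312
Node 0 (S = 140): V_0 = 1/1.1·[0.6364·86.9040 + 0.3636·20.2312] = 56.9631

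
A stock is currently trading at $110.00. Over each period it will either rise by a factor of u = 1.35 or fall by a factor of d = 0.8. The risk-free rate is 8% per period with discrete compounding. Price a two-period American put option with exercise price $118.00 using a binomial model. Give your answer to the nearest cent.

$13.64

Risk-neutral probability p = (1 + 0.08 − 0.8)/(1.35 − 0.8) = 0.2800/0.5500 = 0.5091
Terminal stock prices: S_uu = 200.5, S_ud = 118.8, S_dd = 70.4
Terminal payoffs (K − S): max(-82.48, 0) = 0, max(-0.8, 0) = 0, max(47.6, 0) = 47.6
Node u (S = 148.5): continuation = 1/1.08·[0.5091·0.0000 + 0.4909·0.0000] = 0.0000; exercise value = 0.0000 ≤ continuation, so V_u = 0.0000
Node d (S = 88): continuation = 1/1.08·[0.5091·0.0000 + 0.4909·47.6000] = 21.6364; exercise value = 30.0000 > continuation, so V_d = 30.0000 (exercise)
Node 0 (S = 110): continuation = 1/1.08·[0.5091·0.0000 + 0.4909·30.0000] = 13.6364; exercise value = 8.0000 ≤ continuation, so V_0 = 13.6364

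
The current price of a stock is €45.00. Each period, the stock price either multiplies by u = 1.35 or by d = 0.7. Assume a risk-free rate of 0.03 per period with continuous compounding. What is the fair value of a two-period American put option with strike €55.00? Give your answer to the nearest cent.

Risk-neutral probability p = (e^0.03 − 0.7)/(1.35 − 0.7) = 0.3305/0.6500 = 0.5084
Terminal stock prices: S_uu = 82.01, S_ud = 42.53, S_dd = 22.05
Terminal payoffs (K − S): max(-27.01, 0) = 0, max(12.47, 0) = 12.47, max(32.95, 0) = 32.95
Node u (S = 60.75): continuation = e^(−0.03)·[0.5084·0.0000 + 0.4916·12.4750] = 5.9516; exercise value = 0.0000 ≤ continuation, so V_u = 5.9516
Node d (S = 31.5): continuation = e^(−0.03)·[0.5084·12.4750 + 0.4916·32.9500] = 21.8745; exercise value = 23.5000 > continuation, so V_d = 23.5000 (exercise)
Node 0 (S = 45): continuation = e^(−0.03)·[0.5084·5.9516 + 0.4916·23.5000] = 14.1477; exercise value = 10.0000 ≤ continuation, so V_0 = 14.1477

€14.15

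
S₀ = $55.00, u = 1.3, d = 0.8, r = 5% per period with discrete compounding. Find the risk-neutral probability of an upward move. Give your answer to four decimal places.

p = 0.5000

Risk-neutral probability p = (1 + 0.05 − 0.8)/(1.3 − 0.8) = 0.2500/0.5000 = 0.5000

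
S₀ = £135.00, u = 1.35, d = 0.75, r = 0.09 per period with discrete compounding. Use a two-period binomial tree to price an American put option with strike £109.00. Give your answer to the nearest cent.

Risk-neutral probability p = (1 + 0.09 − 0.75)/(1.35 − 0.75) = 0.3400/0.6000 = 0.5667
Terminal stock prices: S_uu = 246, S_ud = 136.7, S_dd = 75.94
Terminal payoffs (K − S): max(-137, 0) = 0, max(-27.69, 0) = 0, max(33.06, 0) = 33.06
Node u (S = 182.2): continuation = 1/1.09·[0.5667·0.0000 + 0.4333·0.0000] = 0.0000; exercise value = 0.0000 ≤ continuation, so V_u = 0.0000
Node d (S = 101.2): continuation = 1/1.09·[0.5667·0.0000 + 0.4333·33.0625] = 13.1441; exercise value = 7.7500 ≤ continuation, so V_d = 13.1441
Node 0 (S = 135): continuation = 1/1.09·[0.5667·0.0000 + 0.4333·13.1441] = 5.2255; exercise value = 0.0000 ≤ continuation, so V_0 = 5.2255

£5.23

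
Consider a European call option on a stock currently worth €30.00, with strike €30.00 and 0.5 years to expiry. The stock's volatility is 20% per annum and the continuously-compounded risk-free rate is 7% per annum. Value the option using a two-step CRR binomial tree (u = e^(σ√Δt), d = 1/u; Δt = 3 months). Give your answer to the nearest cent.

CRR parameters: u = e^(σ√Δt) = e^(0.2·√0.25) = 1.1052, d = 1/u = 0.9048
Per-period rate: rΔt = 0.07·0.25 = 0.0175, so R = e^0.0175 = 1.0177
Risk-neutral probability p = (e^0.0175 − 0.9048)/(1.1052 − 0.9048) = 0.1128/0.2003 = 0.5631
Terminal stock prices: S_uu = 36.64, S_ud = 30, S_dd = 24.56
Terminal payoffs (S − K): max(6.642, 0) = 6.642, max(0, 0) = 0, max(-5.438, 0) = 0
Node u (S = 33.16): V_u = e^(−0.0175)·[0.5631·6.6421 + 0.4369·0.0000] = 3.6756
Node d (S = 27.15): V_d = e^(−0.0175)·[0.5631·0.0000 + 0.4369·0.0000] = 0.0000
Node 0 (S = 30): V_0 = e^(−0.0175)·[0.5631·3.6756 + 0.4369·0.0000] = 2.0340

€2.03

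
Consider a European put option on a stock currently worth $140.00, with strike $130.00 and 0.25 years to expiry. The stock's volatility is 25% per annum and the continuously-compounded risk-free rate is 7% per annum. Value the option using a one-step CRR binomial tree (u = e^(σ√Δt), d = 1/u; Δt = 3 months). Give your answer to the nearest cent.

CRR parameters: u = e^(σ√Δt) = e^(0.25·√0.25) = 1.1331, d = 1/u = 0.8825
Per-period rate: rΔt = 0.07·0.25 = 0.0175, so R = e^0.0175 = 1.0177
Risk-neutral probability p = (e^0.0175 − 0.8825)/(1.1331 − 0.8825) = 0.1352/0.2507 = 0.5392
Terminal stock prices: S_u = 158.6, S_d = 123.5
Terminal payoffs (K − S): max(-28.64, 0) = 0, max(6.45, 0) = 6.45
Node 0 (S = 140): V_0 = e^(−0.0175)·[0.5392·0.0000 + 0.4608·6.4504] = 2.9206

$2.92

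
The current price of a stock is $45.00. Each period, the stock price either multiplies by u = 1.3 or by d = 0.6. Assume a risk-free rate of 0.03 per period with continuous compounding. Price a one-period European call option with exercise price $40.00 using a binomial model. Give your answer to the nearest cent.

Risk-neutral probability p = (e^0.03 − 0.6)/(1.3 − 0.6) = 0.4305/0.7000 = 0.6149
Terminal stock prices: S_u = 58.5, S_d = 27
Terminal payoffs (S − K): max(18.5, 0) = 18.5, max(-13, 0) = 0
Node 0 (S = 45): V_0 = e^(−0.03)·[0.6149·18.5000 + 0.3851·0.0000] = 11.0401

$11.04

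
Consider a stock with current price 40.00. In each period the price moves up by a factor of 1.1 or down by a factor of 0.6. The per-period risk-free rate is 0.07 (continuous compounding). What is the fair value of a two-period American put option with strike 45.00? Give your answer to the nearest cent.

Risk-neutral probability p = (e^0.07 − 0.6)/(1.1 − 0.6) = 0.4725/0.5000 = 0.9450
Terminal stock prices: S_uu = 48.4, S_ud = 26.4, S_dd = 14.4
Terminal payoffs (K − S): max(-3.4, 0) = 0, max(18.6, 0) = 18.6, max(30.6, 0) = 30.6
Node u (S = 44): continuation = e^(−0.07)·[0.9450·0.0000 + 0.0550·18.6000] = 0.9536; exercise value = 1.0000 > continuation, so V_u = 1.0000 (exercise)
Node d (S = 24): continuation = e^(−0.07)·[0.9450·18.6000 + 0.0550·30.6000] = 17.9577; exercise value = 21.0000 > continuation, so V_d = 21.0000 (exercise)
Node 0 (S = 40): continuation = e^(−0.07)·[0.9450·1.0000 + 0.0550·21.0000] = 1.9577; exercise value = 5.0000 > continuation, so V_0 = 5.0000 (exercise)

5.00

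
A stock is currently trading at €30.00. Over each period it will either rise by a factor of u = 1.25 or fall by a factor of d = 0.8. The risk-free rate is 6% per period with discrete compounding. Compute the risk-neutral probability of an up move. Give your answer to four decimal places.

Risk-neutral probability p = (1 + 0.06 − 0.8)/(1.25 − 0.8) = 0.2600/0.4500 = 0.5778

p = 0.5778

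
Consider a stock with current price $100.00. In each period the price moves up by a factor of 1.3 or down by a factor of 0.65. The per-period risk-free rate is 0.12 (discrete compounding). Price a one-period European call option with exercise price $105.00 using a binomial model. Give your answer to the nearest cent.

Risk-neutral probability p = (1 + 0.12 − 0.65)/(1.3 − 0.65) = 0.4700/0.6500 = 0.7231
Terminal stock prices: S_u = 130, S_d = 65
Terminal payoffs (S − K): max(25, 0) = 25, max(-40, 0) = 0
Node 0 (S = 100): V_0 = 1/1.12·[0.7231·25.0000 + 0.2769·0.0000] = 16.1401

$16.14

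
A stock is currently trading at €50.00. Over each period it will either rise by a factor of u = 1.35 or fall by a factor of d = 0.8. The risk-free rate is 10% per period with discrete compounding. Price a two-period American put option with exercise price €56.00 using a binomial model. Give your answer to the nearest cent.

Risk-neutral probability p = (1 + 0.1 − 0.8)/(1.35 − 0.8) = 0.3000/0.5500 = 0.5455
Terminal stock prices: S_uu = 91.13, S_ud = 54, S_dd = 32
Terminal payoffs (K − S): max(-35.13, 0) = 0, max(2, 0) = 2, max(24, 0) = 24
Node u (S = 67.5): continuation = 1/1.1·[0.5455·0.0000 + 0.4545·2.0000] = 0.8264; exercise value = 0.0000 ≤ continuation, so V_u = 0.8264
Node d (S = 40): continuation = 1/1.1·[0.5455·2.0000 + 0.4545·24.0000] = 10.9091; exercise value = 16.0000 > continuation, so V_d = 16.0000 (exercise)
Node 0 (S = 50): continuation = 1/1.1·[0.5455·0.8264 + 0.4545·16.0000] = 7.0214; exercise value = 6.0000 ≤ continuation, so V_0 = 7.0214

€7.02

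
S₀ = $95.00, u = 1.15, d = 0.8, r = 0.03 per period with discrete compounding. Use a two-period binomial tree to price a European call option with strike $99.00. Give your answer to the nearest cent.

$10.84

Risk-neutral probability p = (1 + 0.03 − 0.8)/(1.15 − 0.8) = 0.2300/0.3500 = 0.6571
Terminal stock prices: S_uu = 125.6, S_ud = 87.4, S_dd = 60.8
Terminal payoffs (S − K): max(26.64, 0) = 26.64, max(-11.6, 0) = 0, max(-38.2, 0) = 0
Node u (S = 109.2): V_u = 1/1.03·[0.6571·26.6375 + 0.3429·0.0000] = 16.9948
Node d (S = 76): V_d = 1/1.03·[0.6571·0.0000 + 0.3429·0.0000] = 0.0000
Node 0 (S = 95): V_0 = 1/1.03·[0.6571·16.9948 + 0.3429·0.0000] = 10.8427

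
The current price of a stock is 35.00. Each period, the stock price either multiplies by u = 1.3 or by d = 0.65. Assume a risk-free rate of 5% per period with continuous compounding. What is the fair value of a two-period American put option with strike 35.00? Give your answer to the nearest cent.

Risk-neutral probability p = (e^0.05 − 0.65)/(1.3 − 0.65) = 0.4013/0.6500 = 0.6173
Terminal stock prices: S_uu = 59.15, S_ud = 29.57, S_dd = 14.79
Terminal payoffs (K − S): max(-24.15, 0) = 0, max(5.425, 0) = 5.425, max(20.21, 0) = 20.21
Node u (S = 45.5): continuation = e^(−0.05)·[0.6173·0.0000 + 0.3827·5.4250] = 1.9747; exercise value = 0.0000 ≤ continuation, so V_u = 1.9747
Node d (S = 22.75): continuation = e^(−0.05)·[0.6173·5.4250 + 0.3827·20.2125] = 10.5430; exercise value = 12.2500 > continuation, so V_d = 12.2500 (exercise)
Node 0 (S = 35): continuation = e^(−0.05)·[0.6173·1.9747 + 0.3827·12.2500] = 5.6186; exercise value = 0.0000 ≤ continuation, so V_0 = 5.6186

5.62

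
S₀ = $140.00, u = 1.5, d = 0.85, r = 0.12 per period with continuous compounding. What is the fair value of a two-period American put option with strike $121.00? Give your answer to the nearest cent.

Risk-neutral probability p = (e^0.12 − 0.85)/(1.5 − 0.85) = 0.2775/0.6500 = 0.4269
Terminal stock prices: S_uu = 315, S_ud = 178.5, S_dd = 101.1
Terminal payoffs (K − S): max(-194, 0) = 0, max(-57.5, 0) = 0, max(19.85, 0) = 19.85
Node u (S = 210): continuation = e^(−0.12)·[0.4269·0.0000 + 0.5731·0.0000] = 0.0000; exercise value = 0.0000 ≤ continuation, so V_u = 0.0000
Node d (S = 119): continuation = e^(−0.12)·[0.4269·0.0000 + 0.5731·19.8500] = 10.0893; exercise value = 2.0000 ≤ continuation, so V_d = 10.0893
Node 0 (S = 140): continuation = e^(−0.12)·[0.4269·0.0000 + 0.5731·10.0893] = 5.1282; exercise value = 0.0000 ≤ continuation, so V_0 = 5.1282

$5.13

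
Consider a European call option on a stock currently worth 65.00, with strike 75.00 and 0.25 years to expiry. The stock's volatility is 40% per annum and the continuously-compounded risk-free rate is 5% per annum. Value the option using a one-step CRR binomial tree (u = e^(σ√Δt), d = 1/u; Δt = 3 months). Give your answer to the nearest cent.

CRR parameters: u = e^(σ√Δt) = e^(0.4·√0.25) = 1.2214, d = 1/u = 0.8187
Per-period rate: rΔt = 0.05·0.25 = 0.0125, so R = e^0.0125 = 1.0126
Risk-neutral probability p = (e^0.0125 − 0.8187)/(1.2214 − 0.8187) = 0.1938/0.4027 = 0.4814
Terminal stock prices: S_u = 79.39, S_d = 53.22
Terminal payoffs (S − K): max(4.391, 0) = 4.391, max(-21.78, 0) = 0
Node 0 (S = 65): V_0 = e^(−0.0125)·[0.4814·4.3912 + 0.5186·0.0000] = 2.0877

2.09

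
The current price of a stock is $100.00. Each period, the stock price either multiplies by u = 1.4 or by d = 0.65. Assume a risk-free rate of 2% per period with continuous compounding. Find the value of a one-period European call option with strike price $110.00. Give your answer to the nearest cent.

$14.51

Risk-neutral probability p = (e^0.02 − 0.65)/(1.4 − 0.65) = 0.3702/0.7500 = 0.4936
Terminal stock prices: S_u = 140, S_d = 65
Terminal payoffs (S − K): max(30, 0) = 30, max(-45, 0) = 0
Node 0 (S = 100): V_0 = e^(−0.02)·[0.4936·30.0000 + 0.5064·0.0000] = 14.5148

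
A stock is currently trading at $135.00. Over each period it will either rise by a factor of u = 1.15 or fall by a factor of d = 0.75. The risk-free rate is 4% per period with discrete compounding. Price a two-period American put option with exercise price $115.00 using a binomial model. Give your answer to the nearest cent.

Risk-neutral probability p = (1 + 0.04 − 0.75)/(1.15 − 0.75) = 0.2900/0.4000 = 0.7250
Terminal stock prices: S_uu = 178.5, S_ud = 116.4, S_dd = 75.94
Terminal payoffs (K − S): max(-63.54, 0) = 0, max(-1.438, 0) = 0, max(39.06, 0) = 39.06
Node u (S = 155.2): continuation = 1/1.04·[0.7250·0.0000 + 0.2750·0.0000] = 0.0000; exercise value = 0.0000 ≤ continuation, so V_u = 0.0000
Node d (S = 101.2): continuation = 1/1.04·[0.7250·0.0000 + 0.2750·39.0625] = 10.3290; exercise value = 13.7500 > continuation, so V_d = 13.7500 (exercise)
Node 0 (S = 135): continuation = 1/1.04·[0.7250·0.0000 + 0.2750·13.7500] = 3.6358; exercise value = 0.0000 ≤ continuation, so V_0 = 3.6358

$3.64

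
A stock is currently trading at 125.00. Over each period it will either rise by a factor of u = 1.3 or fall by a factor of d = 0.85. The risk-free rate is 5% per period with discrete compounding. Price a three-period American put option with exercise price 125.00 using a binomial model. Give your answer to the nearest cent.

11.51

Risk-neutral probability p = (1 + 0.05 − 0.85)/(1.3 − 0.85) = 0.2000/0.4500 = 0.4444
Terminal stock prices: S_uuu = 274.6, S_uud = 179.6, S_udd = 117.4, S_ddd = 76.77
Terminal payoffs (K − S): max(-149.6, 0) = 0, max(-54.56, 0) = 0, max(7.594, 0) = 7.594, max(48.23, 0) = 48.23
Node uu (S = 211.3): continuation = 1/1.05·[0.4444·0.0000 + 0.5556·0.0000] = 0.0000; exercise value = 0.0000 ≤ continuation, so V_uu = 0.0000
Node ud (S = 138.1): continuation = 1/1.05·[0.4444·0.0000 + 0.5556·7.5938] = 4.0179; exercise value = 0.0000 ≤ continuation, so V_ud = 4.0179
Node dd (S = 90.31): continuation = 1/1.05·[0.4444·7.5938 + 0.5556·48.2344] = 28.7351; exercise value = 34.6875 > continuation, so V_dd = 34.6875 (exercise)
Node u (S = 162.5): continuation = 1/1.05·[0.4444·0.0000 + 0.5556·4.0179] = 2.1259; exercise value = 0.0000 ≤ continuation, so V_u = 2.1259
Node d (S = 106.2): continuation = 1/1.05·[0.4444·4.0179 + 0.5556·34.6875] = 20.0539; exercise value = 18.7500 ≤ continuation, so V_d = 20.0539
Node 0 (S = 125): continuation = 1/1.05·[0.4444·2.1259 + 0.5556·20.0539] = 11.5103; exercise value = 0.0000 ≤ continuation, so V_0 = 11.5103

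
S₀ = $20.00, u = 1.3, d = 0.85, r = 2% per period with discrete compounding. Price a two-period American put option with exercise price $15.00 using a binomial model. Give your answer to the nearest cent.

$0.20

Risk-neutral probability p = (1 + 0.02 − 0.85)/(1.3 − 0.85) = 0.1700/0.4500 = 0.3778
Terminal stock prices: S_uu = 33.8, S_ud = 22.1, S_dd = 14.45
Terminal payoffs (K − S): max(-18.8, 0) = 0, max(-7.1, 0) = 0, max(0.55, 0) = 0.55
Node u (S = 26): continuation = 1/1.02·[0.3778·0.0000 + 0.6222·0.0000] = 0.0000; exercise value = 0.0000 ≤ continuation, so V_u = 0.0000
Node d (S = 17): continuation = 1/1.02·[0.3778·0.0000 + 0.6222·0.5500] = 0.3355; exercise value = 0.0000 ≤ continuation, so V_d = 0.3355
Node 0 (S = 20): continuation = 1/1.02·[0.3778·0.0000 + 0.6222·0.3355] = 0.2047; exercise value = 0.0000 ≤ continuation, so V_0 = 0.2047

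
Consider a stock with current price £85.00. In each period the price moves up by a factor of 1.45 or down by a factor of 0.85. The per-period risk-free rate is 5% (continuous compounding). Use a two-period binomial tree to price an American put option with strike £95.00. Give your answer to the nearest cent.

£14.38

Risk-neutral probability p = (e^0.05 − 0.85)/(1.45 − 0.85) = 0.2013/0.6000 = 0.3355
Terminal stock prices: S_uu = 178.7, S_ud = 104.8, S_dd = 61.41
Terminal payoffs (K − S): max(-83.71, 0) = 0, max(-9.763, 0) = 0, max(33.59, 0) = 33.59
Node u (S = 123.2): continuation = e^(−0.05)·[0.3355·0.0000 + 0.6645·0.0000] = 0.0000; exercise value = 0.0000 ≤ continuation, so V_u = 0.0000
Node d (S = 72.25): continuation = e^(−0.05)·[0.3355·0.0000 + 0.6645·33.5875] = 21.2319; exercise value = 22.7500 > continuation, so V_d = 22.7500 (exercise)
Node 0 (S = 85): continuation = e^(−0.05)·[0.3355·0.0000 + 0.6645·22.7500] = 14.3811; exercise value = 10.0000 ≤ continuation, so V_0 = 14.3811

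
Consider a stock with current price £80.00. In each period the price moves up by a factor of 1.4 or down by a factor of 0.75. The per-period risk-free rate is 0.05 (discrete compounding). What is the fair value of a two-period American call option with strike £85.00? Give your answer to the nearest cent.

Risk-neutral probability p = (1 + 0.05 − 0.75)/(1.4 − 0.75) = 0.3000/0.6500 = 0.4615
Terminal stock prices: S_uu = 156.8, S_ud = 84, S_dd = 45
Terminal payoffs (S − K): max(71.8, 0) = 71.8, max(-1, 0) = 0, max(-40, 0) = 0
Node u (S = 112): continuation = 1/1.05·[0.4615·71.8000 + 0.5385·0.0000] = 31.5604; exercise value = 27.0000 ≤ continuation, so V_u = 31.5604
Node d (S = 60): continuation = 1/1.05·[0.4615·0.0000 + 0.5385·0.0000] = 0.0000; exercise value = 0.0000 ≤ continuation, so V_d = 0.0000
Node 0 (S = 80): continuation = 1/1.05·[0.4615·31.5604 + 0.5385·0.0000] = 13.8727; exercise value = 0.0000 ≤ continuation, so V_0 = 13.8727

£13.87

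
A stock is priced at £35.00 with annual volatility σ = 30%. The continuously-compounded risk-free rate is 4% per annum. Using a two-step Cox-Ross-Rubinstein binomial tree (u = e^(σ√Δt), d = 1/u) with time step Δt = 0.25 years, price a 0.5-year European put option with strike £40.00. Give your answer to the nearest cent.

CRR parameters: u = e^(σ√Δt) = e^(0.3·√0.25) = 1.1618, d = 1/u = 0.8607
Per-period rate: rΔt = 0.04·0.25 = 0.01, so R = e^0.01 = 1.0101
Risk-neutral probability p = (e^0.01 − 0.8607)/(1.1618 − 0.8607) = 0.1493/0.3011 = 0.4959
Terminal stock prices: S_uu = 47.25, S_ud = 35, S_dd = 25.93
Terminal payoffs (K − S): max(-7.245, 0) = 0, max(5, 0) = 5, max(14.07, 0) = 14.07
Node u (S = 40.66): V_u = e^(−0.01)·[0.4959·0.0000 + 0.5041·5.0000] = 2.4952
Node d (S = 30.12): V_d = e^(−0.01)·[0.4959·5.0000 + 0.5041·14.0714] = 9.4772
Node 0 (S = 35): V_0 = e^(−0.01)·[0.4959·2.4952 + 0.5041·9.4772] = 5.9547

£5.95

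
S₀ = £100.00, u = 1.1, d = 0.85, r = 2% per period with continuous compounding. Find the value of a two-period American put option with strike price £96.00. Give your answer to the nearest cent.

Risk-neutral probability p = (e^0.02 − 0.85)/(1.1 − 0.85) = 0.1702/0.2500 = 0.6808
Terminal stock prices: S_uu = 121, S_ud = 93.5, S_dd = 72.25
Terminal payoffs (K − S): max(-25, 0) = 0, max(2.5, 0) = 2.5, max(23.75, 0) = 23.75
Node u (S = 110): continuation = e^(−0.02)·[0.6808·0.0000 + 0.3192·2.5000] = 0.7822; exercise value = 0.0000 ≤ continuation, so V_u = 0.7822
Node d (S = 85): continuation = e^(−0.02)·[0.6808·2.5000 + 0.3192·23.7500] = 9.0991; exercise value = 11.0000 > continuation, so V_d = 11.0000 (exercise)
Node 0 (S = 100): continuation = e^(−0.02)·[0.6808·0.7822 + 0.3192·11.0000] = 3.9636; exercise value = 0.0000 ≤ continuation, so V_0 = 3.9636

£3.96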